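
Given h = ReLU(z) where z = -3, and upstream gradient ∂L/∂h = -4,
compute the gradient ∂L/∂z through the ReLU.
∂L/∂z = 0

h = ReLU(-3) = 0
Since z < 0: ∂h/∂z = 0
∂L/∂z = ∂L/∂h · ∂h/∂z = -4 × 0 = 0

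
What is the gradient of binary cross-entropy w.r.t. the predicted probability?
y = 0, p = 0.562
∂L/∂p = 2.283

∂L/∂p = -y/p + (1-y)/(1-p) = 0 + 1/0.438 = 2.283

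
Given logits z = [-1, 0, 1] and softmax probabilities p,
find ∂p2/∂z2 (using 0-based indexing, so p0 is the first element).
∂p2/∂z2 = 0.2227

p = softmax(z) = [0.09003, 0.2447, 0.6652]
p2 = 0.6652

∂p2/∂z2 = p2(1 - p2) = 0.6652 × (1 - 0.6652) = 0.2227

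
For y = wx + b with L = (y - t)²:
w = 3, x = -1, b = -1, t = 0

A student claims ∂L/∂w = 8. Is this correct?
Correct

y = (3)(-1) + -1 = -4
∂L/∂y = 2(y - t) = 2(-4 - 0) = -8
∂y/∂w = x = -1
∂L/∂w = -8 × -1 = 8

Claimed value: 8
Correct: The correct gradient is 8.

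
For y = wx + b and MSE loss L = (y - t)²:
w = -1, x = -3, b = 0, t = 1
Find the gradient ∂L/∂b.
∂L/∂b = 4

y = wx + b = (-1)(-3) + 0 = 3
∂L/∂y = 2(y - t) = 2(3 - 1) = 4
∂y/∂b = 1
∂L/∂b = ∂L/∂y · ∂y/∂b = 4 × 1 = 4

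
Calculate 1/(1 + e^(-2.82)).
0.9437

sigmoid(2.82) = 1/(1 + e^(-2.82)) = 1/(1 + 0.05961) = 0.9437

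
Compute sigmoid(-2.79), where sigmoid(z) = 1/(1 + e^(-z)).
0.05787

sigmoid(-2.79) = 1/(1 + e^(2.79)) = 1/(1 + 16.28) = 0.05787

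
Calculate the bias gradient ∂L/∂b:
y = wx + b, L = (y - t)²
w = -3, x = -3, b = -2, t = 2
∂L/∂b = 10

y = wx + b = (-3)(-3) + -2 = 7
∂L/∂y = 2(y - t) = 2(7 - 2) = 10
∂y/∂b = 1
∂L/∂b = ∂L/∂y · ∂y/∂b = 10 × 1 = 10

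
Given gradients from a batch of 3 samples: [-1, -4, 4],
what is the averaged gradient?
Average gradient = -0.3333

Average = (1/3)(-1 + -4 + 4) = -1/3 = -0.3333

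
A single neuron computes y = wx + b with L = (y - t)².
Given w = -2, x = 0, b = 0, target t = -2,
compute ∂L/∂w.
∂L/∂w = 0

y = wx + b = (-2)(0) + 0 = 0
∂L/∂y = 2(y - t) = 2(0 - -2) = 4
∂y/∂w = x = 0
∂L/∂w = ∂L/∂y · ∂y/∂w = 4 × 0 = 0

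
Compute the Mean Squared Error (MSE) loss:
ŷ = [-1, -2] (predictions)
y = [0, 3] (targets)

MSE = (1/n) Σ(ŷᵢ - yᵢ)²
MSE = 13

MSE = (1/2)((-1-0)² + (-2-3)²) = (1/2)(1 + 25) = 13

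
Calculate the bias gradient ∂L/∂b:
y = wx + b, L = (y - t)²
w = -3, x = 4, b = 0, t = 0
∂L/∂b = -24

y = wx + b = (-3)(4) + 0 = -12
∂L/∂y = 2(y - t) = 2(-12 - 0) = -24
∂y/∂b = 1
∂L/∂b = ∂L/∂y · ∂y/∂b = -24 × 1 = -24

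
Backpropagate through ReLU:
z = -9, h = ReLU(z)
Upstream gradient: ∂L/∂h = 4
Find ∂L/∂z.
∂L/∂z = 0

h = ReLU(-9) = 0
Since z < 0: ∂h/∂z = 0
∂L/∂z = ∂L/∂h · ∂h/∂z = 4 × 0 = 0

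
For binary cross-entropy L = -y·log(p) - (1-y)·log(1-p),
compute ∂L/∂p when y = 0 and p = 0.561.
∂L/∂p = 2.278

∂L/∂p = -y/p + (1-y)/(1-p) = 0 + 1/0.439 = 2.278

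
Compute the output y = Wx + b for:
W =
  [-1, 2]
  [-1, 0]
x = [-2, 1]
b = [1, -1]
y = [5, 1]

Wx = [-1×-2 + 2×1, -1×-2 + 0×1]
   = [4, 2]
y = Wx + b = [4 + 1, 2 + -1] = [5, 1]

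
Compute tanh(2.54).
0.9876

tanh(2.54) = (e^(2.54) - e^(-2.54))/(e^(2.54) + e^(-2.54)) = 0.9876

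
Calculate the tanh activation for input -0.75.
-0.6351

tanh(-0.75) = (e^(-0.75) - e^(0.75))/(e^(-0.75) + e^(0.75)) = -0.6351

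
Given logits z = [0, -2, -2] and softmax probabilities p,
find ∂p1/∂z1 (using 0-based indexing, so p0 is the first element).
∂p1/∂z1 = 0.09516

p = softmax(z) = [0.787, 0.1065, 0.1065]
p1 = 0.1065

∂p1/∂z1 = p1(1 - p1) = 0.1065 × (1 - 0.1065) = 0.09516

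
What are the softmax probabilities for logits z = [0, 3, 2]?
p = [0.0351, 0.7054, 0.2595]

exp(z) = [1, 20.09, 7.389]
Sum = 28.47
p = [0.0351, 0.7054, 0.2595]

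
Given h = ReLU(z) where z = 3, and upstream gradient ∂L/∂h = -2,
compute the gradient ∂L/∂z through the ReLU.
∂L/∂z = -2

h = ReLU(3) = 3
Since z > 0: ∂h/∂z = 1
∂L/∂z = ∂L/∂h · ∂h/∂z = -2 × 1 = -2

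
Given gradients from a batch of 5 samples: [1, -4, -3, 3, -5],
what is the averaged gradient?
Average gradient = -1.6

Average = (1/5)(1 + -4 + -3 + 3 + -5) = -8/5 = -1.6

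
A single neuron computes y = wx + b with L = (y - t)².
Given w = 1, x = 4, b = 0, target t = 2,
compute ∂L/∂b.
∂L/∂b = 4

y = wx + b = (1)(4) + 0 = 4
∂L/∂y = 2(y - t) = 2(4 - 2) = 4
∂y/∂b = 1
∂L/∂b = ∂L/∂y · ∂y/∂b = 4 × 1 = 4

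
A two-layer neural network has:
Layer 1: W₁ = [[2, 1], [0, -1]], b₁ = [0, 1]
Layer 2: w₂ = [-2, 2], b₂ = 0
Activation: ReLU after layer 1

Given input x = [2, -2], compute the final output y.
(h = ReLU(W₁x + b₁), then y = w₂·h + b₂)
y = 2

Layer 1 pre-activation: z₁ = [2, 3]
After ReLU: h = [2, 3]
Layer 2 output: y = -2×2 + 2×3 + 0 = 2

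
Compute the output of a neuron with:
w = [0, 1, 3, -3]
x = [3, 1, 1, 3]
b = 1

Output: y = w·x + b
y = -4

y = (0)(3) + (1)(1) + (3)(1) + (-3)(3) + 1 = -4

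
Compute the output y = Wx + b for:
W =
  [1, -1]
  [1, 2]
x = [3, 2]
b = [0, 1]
y = [1, 8]

Wx = [1×3 + -1×2, 1×3 + 2×2]
   = [1, 7]
y = Wx + b = [1 + 0, 7 + 1] = [1, 8]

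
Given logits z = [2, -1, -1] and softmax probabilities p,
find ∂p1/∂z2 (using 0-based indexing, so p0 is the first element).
∂p1/∂z2 = -0.00205

p = softmax(z) = [0.9094, 0.04528, 0.04528]
p1 = 0.04528, p2 = 0.04528

∂p1/∂z2 = -p1 × p2 = -0.04528 × 0.04528 = -0.00205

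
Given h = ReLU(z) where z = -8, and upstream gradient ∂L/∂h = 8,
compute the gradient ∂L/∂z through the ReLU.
∂L/∂z = 0

h = ReLU(-8) = 0
Since z < 0: ∂h/∂z = 0
∂L/∂z = ∂L/∂h · ∂h/∂z = 8 × 0 = 0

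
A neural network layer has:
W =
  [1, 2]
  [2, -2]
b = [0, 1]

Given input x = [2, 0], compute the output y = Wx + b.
y = [2, 5]

Wx = [1×2 + 2×0, 2×2 + -2×0]
   = [2, 4]
y = Wx + b = [2 + 0, 4 + 1] = [2, 5]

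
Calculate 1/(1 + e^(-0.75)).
0.6792

sigmoid(0.75) = 1/(1 + e^(-0.75)) = 1/(1 + 0.4724) = 0.6792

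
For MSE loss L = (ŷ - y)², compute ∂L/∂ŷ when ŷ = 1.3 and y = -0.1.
∂L/∂ŷ = 2.8

∂L/∂ŷ = 2(ŷ - y) = 2(1.3 - -0.1) = 2(1.4) = 2.8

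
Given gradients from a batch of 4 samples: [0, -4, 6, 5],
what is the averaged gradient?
Average gradient = 1.75

Average = (1/4)(0 + -4 + 6 + 5) = 7/4 = 1.75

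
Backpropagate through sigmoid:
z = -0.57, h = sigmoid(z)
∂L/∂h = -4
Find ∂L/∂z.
∂L/∂z = -0.923

σ(-0.57) = 0.3612
σ'(-0.57) = σ(-0.57)(1 - σ(-0.57)) = 0.3612 × 0.6388 = 0.2307
∂L/∂z = ∂L/∂h · σ'(z) = -4 × 0.2307 = -0.923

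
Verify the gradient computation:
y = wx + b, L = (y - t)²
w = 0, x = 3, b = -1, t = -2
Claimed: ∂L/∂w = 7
Incorrect

y = (0)(3) + -1 = -1
∂L/∂y = 2(y - t) = 2(-1 - -2) = 2
∂y/∂w = x = 3
∂L/∂w = 2 × 3 = 6

Claimed value: 7
Incorrect: The correct gradient is 6.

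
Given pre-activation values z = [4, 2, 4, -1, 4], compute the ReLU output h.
h = [4, 2, 4, 0, 4]

ReLU applied element-wise: max(0,4)=4, max(0,2)=2, max(0,4)=4, max(0,-1)=0, max(0,4)=4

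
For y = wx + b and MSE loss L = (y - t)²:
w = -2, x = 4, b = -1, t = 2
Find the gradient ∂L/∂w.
∂L/∂w = -88

y = wx + b = (-2)(4) + -1 = -9
∂L/∂y = 2(y - t) = 2(-9 - 2) = -22
∂y/∂w = x = 4
∂L/∂w = ∂L/∂y · ∂y/∂w = -22 × 4 = -88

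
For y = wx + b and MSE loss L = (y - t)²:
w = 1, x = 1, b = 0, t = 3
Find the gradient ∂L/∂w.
∂L/∂w = -4

y = wx + b = (1)(1) + 0 = 1
∂L/∂y = 2(y - t) = 2(1 - 3) = -4
∂y/∂w = x = 1
∂L/∂w = ∂L/∂y · ∂y/∂w = -4 × 1 = -4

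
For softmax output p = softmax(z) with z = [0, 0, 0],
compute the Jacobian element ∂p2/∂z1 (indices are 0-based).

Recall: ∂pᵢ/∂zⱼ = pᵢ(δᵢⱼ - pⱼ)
∂p2/∂z1 = -0.1111

p = softmax(z) = [0.3333, 0.3333, 0.3333]
p2 = 0.3333, p1 = 0.3333

∂p2/∂z1 = -p2 × p1 = -0.3333 × 0.3333 = -0.1111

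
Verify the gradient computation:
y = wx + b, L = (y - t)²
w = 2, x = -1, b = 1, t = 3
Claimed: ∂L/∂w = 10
Incorrect

y = (2)(-1) + 1 = -1
∂L/∂y = 2(y - t) = 2(-1 - 3) = -8
∂y/∂w = x = -1
∂L/∂w = -8 × -1 = 8

Claimed value: 10
Incorrect: The correct gradient is 8.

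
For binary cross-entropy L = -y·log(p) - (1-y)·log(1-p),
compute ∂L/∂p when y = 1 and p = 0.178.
∂L/∂p = -5.618

∂L/∂p = -y/p + (1-y)/(1-p) = -1/0.178 + 0 = -5.618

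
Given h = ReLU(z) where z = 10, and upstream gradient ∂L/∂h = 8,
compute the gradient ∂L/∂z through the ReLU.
∂L/∂z = 8

h = ReLU(10) = 10
Since z > 0: ∂h/∂z = 1
∂L/∂z = ∂L/∂h · ∂h/∂z = 8 × 1 = 8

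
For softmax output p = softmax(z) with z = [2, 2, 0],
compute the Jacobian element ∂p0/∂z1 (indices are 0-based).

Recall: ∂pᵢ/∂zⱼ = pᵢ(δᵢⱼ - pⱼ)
∂p0/∂z1 = -0.2193

p = softmax(z) = [0.4683, 0.4683, 0.06338]
p0 = 0.4683, p1 = 0.4683

∂p0/∂z1 = -p0 × p1 = -0.4683 × 0.4683 = -0.2193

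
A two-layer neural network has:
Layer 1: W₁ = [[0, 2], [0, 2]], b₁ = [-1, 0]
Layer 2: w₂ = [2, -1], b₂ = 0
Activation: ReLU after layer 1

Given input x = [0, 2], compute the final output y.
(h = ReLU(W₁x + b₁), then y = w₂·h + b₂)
y = 2

Layer 1 pre-activation: z₁ = [3, 4]
After ReLU: h = [3, 4]
Layer 2 output: y = 2×3 + -1×4 + 0 = 2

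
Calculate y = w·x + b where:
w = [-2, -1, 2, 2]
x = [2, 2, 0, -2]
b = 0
y = -10

y = (-2)(2) + (-1)(2) + (2)(0) + (2)(-2) + 0 = -10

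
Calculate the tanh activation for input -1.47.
-0.8996

tanh(-1.47) = (e^(-1.47) - e^(1.47))/(e^(-1.47) + e^(1.47)) = -0.8996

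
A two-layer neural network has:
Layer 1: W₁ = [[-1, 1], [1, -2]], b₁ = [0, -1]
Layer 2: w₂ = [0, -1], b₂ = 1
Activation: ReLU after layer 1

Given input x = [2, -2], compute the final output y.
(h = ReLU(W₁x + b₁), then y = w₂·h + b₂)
y = -4

Layer 1 pre-activation: z₁ = [-4, 5]
After ReLU: h = [0, 5]
Layer 2 output: y = 0×0 + -1×5 + 1 = -4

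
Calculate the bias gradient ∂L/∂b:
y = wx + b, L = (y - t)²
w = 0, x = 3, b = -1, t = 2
∂L/∂b = -6

y = wx + b = (0)(3) + -1 = -1
∂L/∂y = 2(y - t) = 2(-1 - 2) = -6
∂y/∂b = 1
∂L/∂b = ∂L/∂y · ∂y/∂b = -6 × 1 = -6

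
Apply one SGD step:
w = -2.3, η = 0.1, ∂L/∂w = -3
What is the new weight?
w_new = -2

w_new = w - η·∂L/∂w = -2.3 - 0.1×(-3) = -2.3 - (-0.3) = -2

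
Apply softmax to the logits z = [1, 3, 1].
p = [0.1065, 0.787, 0.1065]

exp(z) = [2.718, 20.09, 2.718]
Sum = 25.52
p = [0.1065, 0.787, 0.1065]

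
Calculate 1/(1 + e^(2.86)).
0.05417

sigmoid(-2.86) = 1/(1 + e^(2.86)) = 1/(1 + 17.46) = 0.05417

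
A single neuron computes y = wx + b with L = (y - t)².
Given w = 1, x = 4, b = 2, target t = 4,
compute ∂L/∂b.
∂L/∂b = 4

y = wx + b = (1)(4) + 2 = 6
∂L/∂y = 2(y - t) = 2(6 - 4) = 4
∂y/∂b = 1
∂L/∂b = ∂L/∂y · ∂y/∂b = 4 × 1 = 4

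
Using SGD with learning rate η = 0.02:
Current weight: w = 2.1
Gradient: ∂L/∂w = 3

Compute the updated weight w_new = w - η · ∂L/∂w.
w_new = 2.04

w_new = w - η·∂L/∂w = 2.1 - 0.02×(3) = 2.1 - (0.06) = 2.04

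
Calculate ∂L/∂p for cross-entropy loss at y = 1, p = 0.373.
∂L/∂p = -2.681

∂L/∂p = -y/p + (1-y)/(1-p) = -1/0.373 + 0 = -2.681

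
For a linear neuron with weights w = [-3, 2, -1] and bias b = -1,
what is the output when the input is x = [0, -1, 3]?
y = -6

y = (-3)(0) + (2)(-1) + (-1)(3) + -1 = -6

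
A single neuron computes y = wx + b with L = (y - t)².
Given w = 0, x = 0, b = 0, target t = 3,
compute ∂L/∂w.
∂L/∂w = 0

y = wx + b = (0)(0) + 0 = 0
∂L/∂y = 2(y - t) = 2(0 - 3) = -6
∂y/∂w = x = 0
∂L/∂w = ∂L/∂y · ∂y/∂w = -6 × 0 = 0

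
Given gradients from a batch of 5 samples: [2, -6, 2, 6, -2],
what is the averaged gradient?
Average gradient = 0.4

Average = (1/5)(2 + -6 + 2 + 6 + -2) = 2/5 = 0.4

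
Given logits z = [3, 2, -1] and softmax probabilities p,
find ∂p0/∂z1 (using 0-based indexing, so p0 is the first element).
∂p0/∂z1 = -0.1915

p = softmax(z) = [0.7214, 0.2654, 0.01321]
p0 = 0.7214, p1 = 0.2654

∂p0/∂z1 = -p0 × p1 = -0.7214 × 0.2654 = -0.1915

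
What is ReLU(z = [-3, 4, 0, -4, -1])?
h = [0, 4, 0, 0, 0]

ReLU applied element-wise: max(0,-3)=0, max(0,4)=4, max(0,0)=0, max(0,-4)=0, max(0,-1)=0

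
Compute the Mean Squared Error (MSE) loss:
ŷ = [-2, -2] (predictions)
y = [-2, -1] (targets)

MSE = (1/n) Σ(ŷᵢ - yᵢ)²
MSE = 0.5

MSE = (1/2)((-2--2)² + (-2--1)²) = (1/2)(0 + 1) = 0.5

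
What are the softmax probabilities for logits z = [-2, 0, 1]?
p = [0.0351, 0.2595, 0.7054]

exp(z) = [0.1353, 1, 2.718]
Sum = 3.854
p = [0.0351, 0.2595, 0.7054]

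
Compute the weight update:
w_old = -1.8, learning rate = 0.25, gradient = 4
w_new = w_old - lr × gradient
w_new = -2.8

w_new = w - η·∂L/∂w = -1.8 - 0.25×(4) = -1.8 - (1) = -2.8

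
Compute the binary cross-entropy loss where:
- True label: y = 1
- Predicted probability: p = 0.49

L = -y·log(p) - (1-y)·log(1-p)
L = 0.7133

L = -1·log(0.49) - 0·log(0.51) = -log(0.49) = 0.7133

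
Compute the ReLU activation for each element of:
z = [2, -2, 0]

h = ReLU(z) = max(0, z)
h = [2, 0, 0]

ReLU applied element-wise: max(0,2)=2, max(0,-2)=0, max(0,0)=0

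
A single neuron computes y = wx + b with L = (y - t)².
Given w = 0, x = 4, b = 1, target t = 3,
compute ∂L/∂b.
∂L/∂b = -4

y = wx + b = (0)(4) + 1 = 1
∂L/∂y = 2(y - t) = 2(1 - 3) = -4
∂y/∂b = 1
∂L/∂b = ∂L/∂y · ∂y/∂b = -4 × 1 = -4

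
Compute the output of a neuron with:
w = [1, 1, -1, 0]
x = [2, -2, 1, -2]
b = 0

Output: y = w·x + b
y = -1

y = (1)(2) + (1)(-2) + (-1)(1) + (0)(-2) + 0 = -1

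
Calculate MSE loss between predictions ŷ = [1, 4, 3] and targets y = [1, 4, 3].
MSE = 0

MSE = (1/3)((1-1)² + (4-4)² + (3-3)²) = (1/3)(0 + 0 + 0) = 0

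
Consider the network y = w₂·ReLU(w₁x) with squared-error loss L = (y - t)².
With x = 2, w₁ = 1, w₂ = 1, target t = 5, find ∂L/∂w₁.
∂L/∂w₁ = -12

Forward pass:
z = w₁x = 1×2 = 2
h = ReLU(2) = 2
y = w₂h = 1×2 = 2

Backward pass:
∂L/∂y = 2(y - t) = 2(2 - 5) = -6
∂y/∂h = w₂ = 1
∂h/∂z = 1 (ReLU derivative)
∂z/∂w₁ = x = 2

∂L/∂w₁ = -6 × 1 × 1 × 2 = -12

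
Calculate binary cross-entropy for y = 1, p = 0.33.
L = 1.109

L = -1·log(0.33) - 0·log(0.67) = -log(0.33) = 1.109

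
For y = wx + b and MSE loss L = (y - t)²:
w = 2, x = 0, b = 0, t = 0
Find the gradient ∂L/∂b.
∂L/∂b = 0

y = wx + b = (2)(0) + 0 = 0
∂L/∂y = 2(y - t) = 2(0 - 0) = 0
∂y/∂b = 1
∂L/∂b = ∂L/∂y · ∂y/∂b = 0 × 1 = 0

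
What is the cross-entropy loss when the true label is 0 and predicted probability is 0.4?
L = 0.5108

L = -0·log(0.4) - 1·log(0.6) = -log(0.6) = 0.5108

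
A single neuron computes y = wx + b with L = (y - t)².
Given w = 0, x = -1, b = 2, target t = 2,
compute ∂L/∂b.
∂L/∂b = 0

y = wx + b = (0)(-1) + 2 = 2
∂L/∂y = 2(y - t) = 2(2 - 2) = 0
∂y/∂b = 1
∂L/∂b = ∂L/∂y · ∂y/∂b = 0 × 1 = 0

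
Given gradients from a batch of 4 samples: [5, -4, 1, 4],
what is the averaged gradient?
Average gradient = 1.5

Average = (1/4)(5 + -4 + 1 + 4) = 6/4 = 1.5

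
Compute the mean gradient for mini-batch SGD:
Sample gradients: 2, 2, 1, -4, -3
Average gradient = -0.4

Average = (1/5)(2 + 2 + 1 + -4 + -3) = -2/5 = -0.4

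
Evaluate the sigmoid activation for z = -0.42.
0.3965

sigmoid(-0.42) = 1/(1 + e^(0.42)) = 1/(1 + 1.522) = 0.3965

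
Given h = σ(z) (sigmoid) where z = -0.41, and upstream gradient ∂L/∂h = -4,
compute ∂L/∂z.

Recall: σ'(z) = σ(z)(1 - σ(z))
∂L/∂z = -0.9591

σ(-0.41) = 0.3989
σ'(-0.41) = σ(-0.41)(1 - σ(-0.41)) = 0.3989 × 0.6011 = 0.2398
∂L/∂z = ∂L/∂h · σ'(z) = -4 × 0.2398 = -0.9591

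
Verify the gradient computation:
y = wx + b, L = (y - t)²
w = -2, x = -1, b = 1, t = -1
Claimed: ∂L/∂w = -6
Incorrect

y = (-2)(-1) + 1 = 3
∂L/∂y = 2(y - t) = 2(3 - -1) = 8
∂y/∂w = x = -1
∂L/∂w = 8 × -1 = -8

Claimed value: -6
Incorrect: The correct gradient is -8.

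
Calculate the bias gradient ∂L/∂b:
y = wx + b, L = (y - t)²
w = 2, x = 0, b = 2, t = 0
∂L/∂b = 4

y = wx + b = (2)(0) + 2 = 2
∂L/∂y = 2(y - t) = 2(2 - 0) = 4
∂y/∂b = 1
∂L/∂b = ∂L/∂y · ∂y/∂b = 4 × 1 = 4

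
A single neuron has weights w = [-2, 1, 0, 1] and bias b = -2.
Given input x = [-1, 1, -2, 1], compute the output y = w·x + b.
y = 2

y = (-2)(-1) + (1)(1) + (0)(-2) + (1)(1) + -2 = 2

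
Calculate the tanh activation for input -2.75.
-0.9919

tanh(-2.75) = (e^(-2.75) - e^(2.75))/(e^(-2.75) + e^(2.75)) = -0.9919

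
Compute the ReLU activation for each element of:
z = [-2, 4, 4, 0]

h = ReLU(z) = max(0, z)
h = [0, 4, 4, 0]

ReLU applied element-wise: max(0,-2)=0, max(0,4)=4, max(0,4)=4, max(0,0)=0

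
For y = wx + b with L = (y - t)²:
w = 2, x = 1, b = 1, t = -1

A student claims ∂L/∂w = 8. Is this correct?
Correct

y = (2)(1) + 1 = 3
∂L/∂y = 2(y - t) = 2(3 - -1) = 8
∂y/∂w = x = 1
∂L/∂w = 8 × 1 = 8

Claimed value: 8
Correct: The correct gradient is 8.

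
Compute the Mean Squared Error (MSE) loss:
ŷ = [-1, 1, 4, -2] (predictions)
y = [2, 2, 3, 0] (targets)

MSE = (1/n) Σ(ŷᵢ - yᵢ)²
MSE = 3.75

MSE = (1/4)((-1-2)² + (1-2)² + (4-3)² + (-2-0)²) = (1/4)(9 + 1 + 1 + 4) = 3.75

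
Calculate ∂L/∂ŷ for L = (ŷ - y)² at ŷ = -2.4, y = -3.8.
∂L/∂ŷ = 2.8

∂L/∂ŷ = 2(ŷ - y) = 2(-2.4 - -3.8) = 2(1.4) = 2.8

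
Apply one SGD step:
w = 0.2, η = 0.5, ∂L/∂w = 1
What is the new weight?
w_new = -0.3

w_new = w - η·∂L/∂w = 0.2 - 0.5×(1) = 0.2 - (0.5) = -0.3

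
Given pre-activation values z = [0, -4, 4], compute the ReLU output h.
h = [0, 0, 4]

ReLU applied element-wise: max(0,0)=0, max(0,-4)=0, max(0,4)=4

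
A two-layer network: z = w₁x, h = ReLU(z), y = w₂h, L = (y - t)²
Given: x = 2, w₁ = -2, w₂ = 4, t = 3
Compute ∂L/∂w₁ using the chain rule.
∂L/∂w₁ = 0

Forward pass:
z = w₁x = -2×2 = -4
h = ReLU(-4) = 0
y = w₂h = 4×0 = 0

Backward pass:
∂L/∂y = 2(y - t) = 2(0 - 3) = -6
∂y/∂h = w₂ = 4
∂h/∂z = 0 (ReLU derivative)
∂z/∂w₁ = x = 2

∂L/∂w₁ = -6 × 4 × 0 × 2 = 0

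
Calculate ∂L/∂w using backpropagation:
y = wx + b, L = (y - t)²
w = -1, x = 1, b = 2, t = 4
∂L/∂w = -6

y = wx + b = (-1)(1) + 2 = 1
∂L/∂y = 2(y - t) = 2(1 - 4) = -6
∂y/∂w = x = 1
∂L/∂w = ∂L/∂y · ∂y/∂w = -6 × 1 = -6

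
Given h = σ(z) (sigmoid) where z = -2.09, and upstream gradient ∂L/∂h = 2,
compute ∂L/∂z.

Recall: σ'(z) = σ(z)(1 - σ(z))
∂L/∂z = 0.1959

σ(-2.09) = 0.1101
σ'(-2.09) = σ(-2.09)(1 - σ(-2.09)) = 0.1101 × 0.8899 = 0.09796
∂L/∂z = ∂L/∂h · σ'(z) = 2 × 0.09796 = 0.1959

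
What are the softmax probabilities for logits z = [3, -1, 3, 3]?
p = [0.3313, 0.0061, 0.3313, 0.3313]

exp(z) = [20.09, 0.3679, 20.09, 20.09]
Sum = 60.62
p = [0.3313, 0.0061, 0.3313, 0.3313]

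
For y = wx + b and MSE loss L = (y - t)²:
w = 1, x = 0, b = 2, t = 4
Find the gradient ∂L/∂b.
∂L/∂b = -4

y = wx + b = (1)(0) + 2 = 2
∂L/∂y = 2(y - t) = 2(2 - 4) = -4
∂y/∂b = 1
∂L/∂b = ∂L/∂y · ∂y/∂b = -4 × 1 = -4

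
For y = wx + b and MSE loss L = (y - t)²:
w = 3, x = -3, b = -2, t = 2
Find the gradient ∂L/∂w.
∂L/∂w = 78

y = wx + b = (3)(-3) + -2 = -11
∂L/∂y = 2(y - t) = 2(-11 - 2) = -26
∂y/∂w = x = -3
∂L/∂w = ∂L/∂y · ∂y/∂w = -26 × -3 = 78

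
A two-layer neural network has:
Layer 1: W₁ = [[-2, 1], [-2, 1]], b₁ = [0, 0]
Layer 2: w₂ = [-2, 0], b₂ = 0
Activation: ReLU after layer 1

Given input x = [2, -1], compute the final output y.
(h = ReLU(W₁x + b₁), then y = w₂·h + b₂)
y = 0

Layer 1 pre-activation: z₁ = [-5, -5]
After ReLU: h = [0, 0]
Layer 2 output: y = -2×0 + 0×0 + 0 = 0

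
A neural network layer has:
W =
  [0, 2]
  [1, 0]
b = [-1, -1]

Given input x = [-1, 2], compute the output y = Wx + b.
y = [3, -2]

Wx = [0×-1 + 2×2, 1×-1 + 0×2]
   = [4, -1]
y = Wx + b = [4 + -1, -1 + -1] = [3, -2]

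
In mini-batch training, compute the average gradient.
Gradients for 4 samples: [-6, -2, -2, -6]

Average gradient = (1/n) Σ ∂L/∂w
Average gradient = -4

Average = (1/4)(-6 + -2 + -2 + -6) = -16/4 = -4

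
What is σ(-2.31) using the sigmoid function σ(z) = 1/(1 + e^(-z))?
0.0903

sigmoid(-2.31) = 1/(1 + e^(2.31)) = 1/(1 + 10.07) = 0.0903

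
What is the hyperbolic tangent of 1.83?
0.9498

tanh(1.83) = (e^(1.83) - e^(-1.83))/(e^(1.83) + e^(-1.83)) = 0.9498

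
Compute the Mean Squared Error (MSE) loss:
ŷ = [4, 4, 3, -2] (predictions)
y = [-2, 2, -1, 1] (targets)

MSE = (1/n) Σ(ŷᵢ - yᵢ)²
MSE = 16.25

MSE = (1/4)((4--2)² + (4-2)² + (3--1)² + (-2-1)²) = (1/4)(36 + 4 + 16 + 9) = 16.25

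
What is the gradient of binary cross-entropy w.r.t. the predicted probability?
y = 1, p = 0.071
∂L/∂p = -14.08

∂L/∂p = -y/p + (1-y)/(1-p) = -1/0.071 + 0 = -14.08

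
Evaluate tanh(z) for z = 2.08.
0.9693

tanh(2.08) = (e^(2.08) - e^(-2.08))/(e^(2.08) + e^(-2.08)) = 0.9693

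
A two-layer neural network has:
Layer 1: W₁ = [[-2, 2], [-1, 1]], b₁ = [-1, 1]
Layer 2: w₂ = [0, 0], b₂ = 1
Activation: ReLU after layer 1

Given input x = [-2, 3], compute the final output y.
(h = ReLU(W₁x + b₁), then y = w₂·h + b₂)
y = 1

Layer 1 pre-activation: z₁ = [9, 6]
After ReLU: h = [9, 6]
Layer 2 output: y = 0×9 + 0×6 + 1 = 1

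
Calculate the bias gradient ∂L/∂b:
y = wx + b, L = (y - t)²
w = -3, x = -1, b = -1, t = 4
∂L/∂b = -4

y = wx + b = (-3)(-1) + -1 = 2
∂L/∂y = 2(y - t) = 2(2 - 4) = -4
∂y/∂b = 1
∂L/∂b = ∂L/∂y · ∂y/∂b = -4 × 1 = -4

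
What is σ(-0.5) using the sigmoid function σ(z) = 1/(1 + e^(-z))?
0.3775

sigmoid(-0.5) = 1/(1 + e^(0.5)) = 1/(1 + 1.649) = 0.3775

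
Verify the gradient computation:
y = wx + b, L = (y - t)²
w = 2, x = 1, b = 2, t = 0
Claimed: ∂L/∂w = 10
Incorrect

y = (2)(1) + 2 = 4
∂L/∂y = 2(y - t) = 2(4 - 0) = 8
∂y/∂w = x = 1
∂L/∂w = 8 × 1 = 8

Claimed value: 10
Incorrect: The correct gradient is 8.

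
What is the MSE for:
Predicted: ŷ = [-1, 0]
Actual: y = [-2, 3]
MSE = 5

MSE = (1/2)((-1--2)² + (0-3)²) = (1/2)(1 + 9) = 5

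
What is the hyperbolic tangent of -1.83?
-0.9498

tanh(-1.83) = (e^(-1.83) - e^(1.83))/(e^(-1.83) + e^(1.83)) = -0.9498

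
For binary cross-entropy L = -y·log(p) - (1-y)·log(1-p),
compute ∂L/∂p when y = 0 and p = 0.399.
∂L/∂p = 1.664

∂L/∂p = -y/p + (1-y)/(1-p) = 0 + 1/0.601 = 1.664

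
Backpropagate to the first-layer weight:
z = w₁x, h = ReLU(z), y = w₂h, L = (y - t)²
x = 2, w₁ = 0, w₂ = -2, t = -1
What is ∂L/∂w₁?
∂L/∂w₁ = 0

Forward pass:
z = w₁x = 0×2 = 0
h = ReLU(0) = 0
y = w₂h = -2×0 = 0

Backward pass:
∂L/∂y = 2(y - t) = 2(0 - -1) = 2
∂y/∂h = w₂ = -2
∂h/∂z = 0 (ReLU derivative)
∂z/∂w₁ = x = 2

∂L/∂w₁ = 2 × -2 × 0 × 2 = 0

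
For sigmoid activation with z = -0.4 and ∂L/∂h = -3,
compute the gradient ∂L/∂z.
∂L/∂z = -0.7208

σ(-0.4) = 0.4013
σ'(-0.4) = σ(-0.4)(1 - σ(-0.4)) = 0.4013 × 0.5987 = 0.2403
∂L/∂z = ∂L/∂h · σ'(z) = -3 × 0.2403 = -0.7208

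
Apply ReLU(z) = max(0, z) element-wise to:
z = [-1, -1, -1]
h = [0, 0, 0]

ReLU applied element-wise: max(0,-1)=0, max(0,-1)=0, max(0,-1)=0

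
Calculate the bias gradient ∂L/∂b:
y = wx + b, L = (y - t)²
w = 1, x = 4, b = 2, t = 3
∂L/∂b = 6

y = wx + b = (1)(4) + 2 = 6
∂L/∂y = 2(y - t) = 2(6 - 3) = 6
∂y/∂b = 1
∂L/∂b = ∂L/∂y · ∂y/∂b = 6 × 1 = 6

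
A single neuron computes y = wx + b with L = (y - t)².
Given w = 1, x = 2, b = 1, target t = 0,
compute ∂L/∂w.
∂L/∂w = 12

y = wx + b = (1)(2) + 1 = 3
∂L/∂y = 2(y - t) = 2(3 - 0) = 6
∂y/∂w = x = 2
∂L/∂w = ∂L/∂y · ∂y/∂w = 6 × 2 = 12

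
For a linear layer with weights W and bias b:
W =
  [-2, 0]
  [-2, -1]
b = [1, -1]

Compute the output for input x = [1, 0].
y = [-1, -3]

Wx = [-2×1 + 0×0, -2×1 + -1×0]
   = [-2, -2]
y = Wx + b = [-2 + 1, -2 + -1] = [-1, -3]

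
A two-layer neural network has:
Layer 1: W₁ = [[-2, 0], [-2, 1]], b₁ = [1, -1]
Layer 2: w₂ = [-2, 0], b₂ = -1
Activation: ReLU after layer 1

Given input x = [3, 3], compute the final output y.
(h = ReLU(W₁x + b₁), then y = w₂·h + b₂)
y = -1

Layer 1 pre-activation: z₁ = [-5, -4]
After ReLU: h = [0, 0]
Layer 2 output: y = -2×0 + 0×0 + -1 = -1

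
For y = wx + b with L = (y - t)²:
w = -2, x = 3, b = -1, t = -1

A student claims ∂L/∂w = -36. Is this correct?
Correct

y = (-2)(3) + -1 = -7
∂L/∂y = 2(y - t) = 2(-7 - -1) = -12
∂y/∂w = x = 3
∂L/∂w = -12 × 3 = -36

Claimed value: -36
Correct: The correct gradient is -36.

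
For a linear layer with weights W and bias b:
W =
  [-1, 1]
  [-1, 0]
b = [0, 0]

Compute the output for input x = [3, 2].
y = [-1, -3]

Wx = [-1×3 + 1×2, -1×3 + 0×2]
   = [-1, -3]
y = Wx + b = [-1 + 0, -3 + 0] = [-1, -3]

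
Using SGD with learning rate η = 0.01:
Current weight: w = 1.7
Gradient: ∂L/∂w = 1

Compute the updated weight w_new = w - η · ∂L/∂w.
w_new = 1.69

w_new = w - η·∂L/∂w = 1.7 - 0.01×(1) = 1.7 - (0.01) = 1.69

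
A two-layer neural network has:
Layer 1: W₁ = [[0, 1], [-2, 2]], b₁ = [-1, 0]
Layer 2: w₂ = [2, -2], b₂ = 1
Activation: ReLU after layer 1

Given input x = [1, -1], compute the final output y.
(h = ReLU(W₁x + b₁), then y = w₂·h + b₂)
y = 1

Layer 1 pre-activation: z₁ = [-2, -4]
After ReLU: h = [0, 0]
Layer 2 output: y = 2×0 + -2×0 + 1 = 1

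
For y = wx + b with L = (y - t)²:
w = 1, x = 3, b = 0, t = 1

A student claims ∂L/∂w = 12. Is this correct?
Correct

y = (1)(3) + 0 = 3
∂L/∂y = 2(y - t) = 2(3 - 1) = 4
∂y/∂w = x = 3
∂L/∂w = 4 × 3 = 12

Claimed value: 12
Correct: The correct gradient is 12.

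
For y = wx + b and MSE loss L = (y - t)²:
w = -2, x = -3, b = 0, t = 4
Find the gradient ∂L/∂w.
∂L/∂w = -12

y = wx + b = (-2)(-3) + 0 = 6
∂L/∂y = 2(y - t) = 2(6 - 4) = 4
∂y/∂w = x = -3
∂L/∂w = ∂L/∂y · ∂y/∂w = 4 × -3 = -12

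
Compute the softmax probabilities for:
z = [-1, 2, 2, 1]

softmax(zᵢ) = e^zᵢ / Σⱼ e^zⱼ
p = [0.0206, 0.4136, 0.4136, 0.1522]

exp(z) = [0.3679, 7.389, 7.389, 2.718]
Sum = 17.86
p = [0.0206, 0.4136, 0.4136, 0.1522]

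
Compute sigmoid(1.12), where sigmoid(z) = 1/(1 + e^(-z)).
0.754

sigmoid(1.12) = 1/(1 + e^(-1.12)) = 1/(1 + 0.3263) = 0.754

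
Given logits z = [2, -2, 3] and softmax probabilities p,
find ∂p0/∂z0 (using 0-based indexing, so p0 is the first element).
∂p0/∂z0 = 0.196

p = softmax(z) = [0.2676, 0.004902, 0.7275]
p0 = 0.2676

∂p0/∂z0 = p0(1 - p0) = 0.2676 × (1 - 0.2676) = 0.196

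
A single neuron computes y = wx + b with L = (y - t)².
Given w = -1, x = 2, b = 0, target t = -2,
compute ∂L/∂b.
∂L/∂b = 0

y = wx + b = (-1)(2) + 0 = -2
∂L/∂y = 2(y - t) = 2(-2 - -2) = 0
∂y/∂b = 1
∂L/∂b = ∂L/∂y · ∂y/∂b = 0 × 1 = 0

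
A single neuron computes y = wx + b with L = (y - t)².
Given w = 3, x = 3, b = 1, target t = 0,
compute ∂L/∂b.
∂L/∂b = 20

y = wx + b = (3)(3) + 1 = 10
∂L/∂y = 2(y - t) = 2(10 - 0) = 20
∂y/∂b = 1
∂L/∂b = ∂L/∂y · ∂y/∂b = 20 × 1 = 20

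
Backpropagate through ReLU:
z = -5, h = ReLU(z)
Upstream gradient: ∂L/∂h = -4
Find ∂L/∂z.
∂L/∂z = 0

h = ReLU(-5) = 0
Since z < 0: ∂h/∂z = 0
∂L/∂z = ∂L/∂h · ∂h/∂z = -4 × 0 = 0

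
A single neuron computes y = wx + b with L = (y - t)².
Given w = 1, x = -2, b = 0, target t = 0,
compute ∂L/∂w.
∂L/∂w = 8

y = wx + b = (1)(-2) + 0 = -2
∂L/∂y = 2(y - t) = 2(-2 - 0) = -4
∂y/∂w = x = -2
∂L/∂w = ∂L/∂y · ∂y/∂w = -4 × -2 = 8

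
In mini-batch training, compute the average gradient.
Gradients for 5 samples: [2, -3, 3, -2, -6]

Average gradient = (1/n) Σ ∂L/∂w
Average gradient = -1.2

Average = (1/5)(2 + -3 + 3 + -2 + -6) = -6/5 = -1.2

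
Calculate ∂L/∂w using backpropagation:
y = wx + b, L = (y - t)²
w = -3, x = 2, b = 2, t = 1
∂L/∂w = -20

y = wx + b = (-3)(2) + 2 = -4
∂L/∂y = 2(y - t) = 2(-4 - 1) = -10
∂y/∂w = x = 2
∂L/∂w = ∂L/∂y · ∂y/∂w = -10 × 2 = -20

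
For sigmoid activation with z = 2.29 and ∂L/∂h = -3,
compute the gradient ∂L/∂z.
∂L/∂z = -0.2505

σ(2.29) = 0.908
σ'(2.29) = σ(2.29)(1 - σ(2.29)) = 0.908 × 0.09195 = 0.0835
∂L/∂z = ∂L/∂h · σ'(z) = -3 × 0.0835 = -0.2505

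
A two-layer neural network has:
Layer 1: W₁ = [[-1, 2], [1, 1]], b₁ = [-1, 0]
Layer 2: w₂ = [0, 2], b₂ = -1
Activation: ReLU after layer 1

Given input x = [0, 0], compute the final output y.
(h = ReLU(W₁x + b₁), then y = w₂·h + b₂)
y = -1

Layer 1 pre-activation: z₁ = [-1, 0]
After ReLU: h = [0, 0]
Layer 2 output: y = 0×0 + 2×0 + -1 = -1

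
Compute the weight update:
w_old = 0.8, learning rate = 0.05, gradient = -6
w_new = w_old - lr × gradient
w_new = 1.1

w_new = w - η·∂L/∂w = 0.8 - 0.05×(-6) = 0.8 - (-0.3) = 1.1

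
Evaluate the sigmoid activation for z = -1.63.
0.1638

sigmoid(-1.63) = 1/(1 + e^(1.63)) = 1/(1 + 5.104) = 0.1638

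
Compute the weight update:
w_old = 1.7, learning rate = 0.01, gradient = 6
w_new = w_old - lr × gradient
w_new = 1.64

w_new = w - η·∂L/∂w = 1.7 - 0.01×(6) = 1.7 - (0.06) = 1.64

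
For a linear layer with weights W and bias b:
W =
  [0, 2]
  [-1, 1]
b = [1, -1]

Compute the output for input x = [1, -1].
y = [-1, -3]

Wx = [0×1 + 2×-1, -1×1 + 1×-1]
   = [-2, -2]
y = Wx + b = [-2 + 1, -2 + -1] = [-1, -3]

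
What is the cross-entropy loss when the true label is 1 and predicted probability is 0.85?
L = 0.1625

L = -1·log(0.85) - 0·log(0.15) = -log(0.85) = 0.1625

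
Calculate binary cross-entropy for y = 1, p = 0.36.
L = 1.022

L = -1·log(0.36) - 0·log(0.64) = -log(0.36) = 1.022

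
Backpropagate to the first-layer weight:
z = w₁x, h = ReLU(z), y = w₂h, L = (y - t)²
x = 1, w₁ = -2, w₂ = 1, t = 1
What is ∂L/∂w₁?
∂L/∂w₁ = 0

Forward pass:
z = w₁x = -2×1 = -2
h = ReLU(-2) = 0
y = w₂h = 1×0 = 0

Backward pass:
∂L/∂y = 2(y - t) = 2(0 - 1) = -2
∂y/∂h = w₂ = 1
∂h/∂z = 0 (ReLU derivative)
∂z/∂w₁ = x = 1

∂L/∂w₁ = -2 × 1 × 0 × 1 = 0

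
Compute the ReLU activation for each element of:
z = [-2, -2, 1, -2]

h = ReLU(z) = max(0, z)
h = [0, 0, 1, 0]

ReLU applied element-wise: max(0,-2)=0, max(0,-2)=0, max(0,1)=1, max(0,-2)=0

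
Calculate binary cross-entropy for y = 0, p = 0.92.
L = 2.526

L = -0·log(0.92) - 1·log(0.08) = -log(0.08) = 2.526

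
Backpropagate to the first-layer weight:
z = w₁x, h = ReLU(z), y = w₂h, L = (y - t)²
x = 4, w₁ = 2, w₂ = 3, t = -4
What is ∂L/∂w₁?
∂L/∂w₁ = 672

Forward pass:
z = w₁x = 2×4 = 8
h = ReLU(8) = 8
y = w₂h = 3×8 = 24

Backward pass:
∂L/∂y = 2(y - t) = 2(24 - -4) = 56
∂y/∂h = w₂ = 3
∂h/∂z = 1 (ReLU derivative)
∂z/∂w₁ = x = 4

∂L/∂w₁ = 56 × 3 × 1 × 4 = 672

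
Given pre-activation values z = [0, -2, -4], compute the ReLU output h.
h = [0, 0, 0]

ReLU applied element-wise: max(0,0)=0, max(0,-2)=0, max(0,-4)=0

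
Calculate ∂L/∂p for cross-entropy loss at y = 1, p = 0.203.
∂L/∂p = -4.926

∂L/∂p = -y/p + (1-y)/(1-p) = -1/0.203 + 0 = -4.926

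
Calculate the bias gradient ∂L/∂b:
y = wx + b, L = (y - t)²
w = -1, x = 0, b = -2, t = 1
∂L/∂b = -6

y = wx + b = (-1)(0) + -2 = -2
∂L/∂y = 2(y - t) = 2(-2 - 1) = -6
∂y/∂b = 1
∂L/∂b = ∂L/∂y · ∂y/∂b = -6 × 1 = -6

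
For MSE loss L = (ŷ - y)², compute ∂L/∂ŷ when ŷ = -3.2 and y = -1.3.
∂L/∂ŷ = -3.8

∂L/∂ŷ = 2(ŷ - y) = 2(-3.2 - -1.3) = 2(-1.9) = -3.8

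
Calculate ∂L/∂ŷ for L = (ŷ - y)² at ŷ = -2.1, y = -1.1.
∂L/∂ŷ = -2.0

∂L/∂ŷ = 2(ŷ - y) = 2(-2.1 - -1.1) = 2(-1.0) = -2.0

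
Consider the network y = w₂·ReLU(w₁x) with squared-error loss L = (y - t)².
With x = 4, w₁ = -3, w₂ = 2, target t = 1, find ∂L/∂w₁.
∂L/∂w₁ = 0

Forward pass:
z = w₁x = -3×4 = -12
h = ReLU(-12) = 0
y = w₂h = 2×0 = 0

Backward pass:
∂L/∂y = 2(y - t) = 2(0 - 1) = -2
∂y/∂h = w₂ = 2
∂h/∂z = 0 (ReLU derivative)
∂z/∂w₁ = x = 4

∂L/∂w₁ = -2 × 2 × 0 × 4 = 0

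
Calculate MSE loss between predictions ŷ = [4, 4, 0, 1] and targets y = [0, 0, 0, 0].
MSE = 8.25

MSE = (1/4)((4-0)² + (4-0)² + (0-0)² + (1-0)²) = (1/4)(16 + 16 + 0 + 1) = 8.25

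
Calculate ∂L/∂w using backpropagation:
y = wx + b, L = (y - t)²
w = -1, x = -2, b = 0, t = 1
∂L/∂w = -4

y = wx + b = (-1)(-2) + 0 = 2
∂L/∂y = 2(y - t) = 2(2 - 1) = 2
∂y/∂w = x = -2
∂L/∂w = ∂L/∂y · ∂y/∂w = 2 × -2 = -4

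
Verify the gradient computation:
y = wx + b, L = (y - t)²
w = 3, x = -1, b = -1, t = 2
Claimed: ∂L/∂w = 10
Incorrect

y = (3)(-1) + -1 = -4
∂L/∂y = 2(y - t) = 2(-4 - 2) = -12
∂y/∂w = x = -1
∂L/∂w = -12 × -1 = 12

Claimed value: 10
Incorrect: The correct gradient is 12.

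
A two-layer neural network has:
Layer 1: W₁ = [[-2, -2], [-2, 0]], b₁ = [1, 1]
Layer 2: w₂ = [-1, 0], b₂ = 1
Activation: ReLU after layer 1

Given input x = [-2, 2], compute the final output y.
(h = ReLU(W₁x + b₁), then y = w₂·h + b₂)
y = 0

Layer 1 pre-activation: z₁ = [1, 5]
After ReLU: h = [1, 5]
Layer 2 output: y = -1×1 + 0×5 + 1 = 0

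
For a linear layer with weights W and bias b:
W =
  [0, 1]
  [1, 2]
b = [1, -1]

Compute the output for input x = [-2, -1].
y = [0, -5]

Wx = [0×-2 + 1×-1, 1×-2 + 2×-1]
   = [-1, -4]
y = Wx + b = [-1 + 1, -4 + -1] = [0, -5]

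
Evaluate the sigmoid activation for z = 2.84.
0.9448

sigmoid(2.84) = 1/(1 + e^(-2.84)) = 1/(1 + 0.05843) = 0.9448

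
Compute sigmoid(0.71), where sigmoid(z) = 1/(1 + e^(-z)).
0.6704

sigmoid(0.71) = 1/(1 + e^(-0.71)) = 1/(1 + 0.4916) = 0.6704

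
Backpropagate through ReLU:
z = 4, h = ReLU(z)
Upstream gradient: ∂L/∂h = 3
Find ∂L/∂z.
∂L/∂z = 3

h = ReLU(4) = 4
Since z > 0: ∂h/∂z = 1
∂L/∂z = ∂L/∂h · ∂h/∂z = 3 × 1 = 3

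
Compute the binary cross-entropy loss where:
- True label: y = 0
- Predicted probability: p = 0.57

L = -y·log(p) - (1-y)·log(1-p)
L = 0.844

L = -0·log(0.57) - 1·log(0.43) = -log(0.43) = 0.844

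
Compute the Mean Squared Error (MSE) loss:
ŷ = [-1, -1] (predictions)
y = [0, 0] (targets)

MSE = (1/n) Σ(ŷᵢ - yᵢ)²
MSE = 1

MSE = (1/2)((-1-0)² + (-1-0)²) = (1/2)(1 + 1) = 1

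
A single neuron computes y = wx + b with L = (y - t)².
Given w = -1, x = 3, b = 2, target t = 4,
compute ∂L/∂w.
∂L/∂w = -30

y = wx + b = (-1)(3) + 2 = -1
∂L/∂y = 2(y - t) = 2(-1 - 4) = -10
∂y/∂w = x = 3
∂L/∂w = ∂L/∂y · ∂y/∂w = -10 × 3 = -30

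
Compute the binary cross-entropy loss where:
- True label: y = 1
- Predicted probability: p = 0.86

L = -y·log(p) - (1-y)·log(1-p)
L = 0.1508

L = -1·log(0.86) - 0·log(0.14) = -log(0.86) = 0.1508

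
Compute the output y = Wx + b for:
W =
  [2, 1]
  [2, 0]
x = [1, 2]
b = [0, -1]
y = [4, 1]

Wx = [2×1 + 1×2, 2×1 + 0×2]
   = [4, 2]
y = Wx + b = [4 + 0, 2 + -1] = [4, 1]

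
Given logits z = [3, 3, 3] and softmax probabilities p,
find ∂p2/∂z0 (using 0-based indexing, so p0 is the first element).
∂p2/∂z0 = -0.1111

p = softmax(z) = [0.3333, 0.3333, 0.3333]
p2 = 0.3333, p0 = 0.3333

∂p2/∂z0 = -p2 × p0 = -0.3333 × 0.3333 = -0.1111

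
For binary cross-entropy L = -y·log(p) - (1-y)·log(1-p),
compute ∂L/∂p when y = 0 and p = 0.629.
∂L/∂p = 2.695

∂L/∂p = -y/p + (1-y)/(1-p) = 0 + 1/0.371 = 2.695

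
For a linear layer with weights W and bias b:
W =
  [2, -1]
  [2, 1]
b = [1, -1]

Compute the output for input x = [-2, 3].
y = [-6, -2]

Wx = [2×-2 + -1×3, 2×-2 + 1×3]
   = [-7, -1]
y = Wx + b = [-7 + 1, -1 + -1] = [-6, -2]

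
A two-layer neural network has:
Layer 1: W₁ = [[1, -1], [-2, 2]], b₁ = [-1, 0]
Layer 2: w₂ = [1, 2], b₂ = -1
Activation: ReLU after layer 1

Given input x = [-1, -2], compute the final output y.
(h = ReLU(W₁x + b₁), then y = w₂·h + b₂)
y = -1

Layer 1 pre-activation: z₁ = [0, -2]
After ReLU: h = [0, 0]
Layer 2 output: y = 1×0 + 2×0 + -1 = -1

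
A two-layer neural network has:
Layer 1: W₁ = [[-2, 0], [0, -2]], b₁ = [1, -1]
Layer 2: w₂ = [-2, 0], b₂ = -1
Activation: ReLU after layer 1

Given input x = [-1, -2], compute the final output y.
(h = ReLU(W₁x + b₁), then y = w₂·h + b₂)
y = -7

Layer 1 pre-activation: z₁ = [3, 3]
After ReLU: h = [3, 3]
Layer 2 output: y = -2×3 + 0×3 + -1 = -7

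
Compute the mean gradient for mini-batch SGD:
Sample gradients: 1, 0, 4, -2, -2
Average gradient = 0.2

Average = (1/5)(1 + 0 + 4 + -2 + -2) = 1/5 = 0.2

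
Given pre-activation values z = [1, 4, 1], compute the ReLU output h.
h = [1, 4, 1]

ReLU applied element-wise: max(0,1)=1, max(0,4)=4, max(0,1)=1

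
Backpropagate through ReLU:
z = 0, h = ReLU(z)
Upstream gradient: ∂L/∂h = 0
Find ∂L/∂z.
∂L/∂z = 0

h = ReLU(0) = 0
At z = 0: ∂h/∂z = 0 (by convention)
∂L/∂z = ∂L/∂h · ∂h/∂z = 0 × 0 = 0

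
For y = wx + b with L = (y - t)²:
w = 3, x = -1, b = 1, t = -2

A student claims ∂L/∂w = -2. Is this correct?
Incorrect

y = (3)(-1) + 1 = -2
∂L/∂y = 2(y - t) = 2(-2 - -2) = 0
∂y/∂w = x = -1
∂L/∂w = 0 × -1 = 0

Claimed value: -2
Incorrect: The correct gradient is 0.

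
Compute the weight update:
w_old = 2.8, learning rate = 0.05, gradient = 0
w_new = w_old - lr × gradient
w_new = 2.8

w_new = w - η·∂L/∂w = 2.8 - 0.05×(0) = 2.8 - (0) = 2.8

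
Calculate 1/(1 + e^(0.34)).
0.4158

sigmoid(-0.34) = 1/(1 + e^(0.34)) = 1/(1 + 1.405) = 0.4158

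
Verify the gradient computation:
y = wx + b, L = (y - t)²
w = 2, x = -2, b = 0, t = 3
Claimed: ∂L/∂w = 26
Incorrect

y = (2)(-2) + 0 = -4
∂L/∂y = 2(y - t) = 2(-4 - 3) = -14
∂y/∂w = x = -2
∂L/∂w = -14 × -2 = 28

Claimed value: 26
Incorrect: The correct gradient is 28.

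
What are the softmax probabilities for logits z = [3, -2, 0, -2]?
p = [0.9405, 0.0063, 0.0468, 0.0063]

exp(z) = [20.09, 0.1353, 1, 0.1353]
Sum = 21.36
p = [0.9405, 0.0063, 0.0468, 0.0063]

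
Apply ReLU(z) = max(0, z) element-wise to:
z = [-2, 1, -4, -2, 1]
h = [0, 1, 0, 0, 1]

ReLU applied element-wise: max(0,-2)=0, max(0,1)=1, max(0,-4)=0, max(0,-2)=0, max(0,1)=1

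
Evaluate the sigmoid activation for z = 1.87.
0.8665

sigmoid(1.87) = 1/(1 + e^(-1.87)) = 1/(1 + 0.1541) = 0.8665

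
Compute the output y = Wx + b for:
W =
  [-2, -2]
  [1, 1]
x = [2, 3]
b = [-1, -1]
y = [-11, 4]

Wx = [-2×2 + -2×3, 1×2 + 1×3]
   = [-10, 5]
y = Wx + b = [-10 + -1, 5 + -1] = [-11, 4]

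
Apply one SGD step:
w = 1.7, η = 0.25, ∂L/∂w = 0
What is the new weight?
w_new = 1.7

w_new = w - η·∂L/∂w = 1.7 - 0.25×(0) = 1.7 - (0) = 1.7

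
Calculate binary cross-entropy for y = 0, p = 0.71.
L = 1.238

L = -0·log(0.71) - 1·log(0.29) = -log(0.29) = 1.238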